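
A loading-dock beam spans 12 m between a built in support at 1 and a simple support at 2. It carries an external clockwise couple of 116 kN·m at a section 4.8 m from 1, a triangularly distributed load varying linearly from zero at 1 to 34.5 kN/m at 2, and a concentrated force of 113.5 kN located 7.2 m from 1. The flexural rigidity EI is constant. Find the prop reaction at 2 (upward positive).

Choose R_2 as the redundant. The primary structure is the cantilever fixed at 1.
Primary-structure tip deflection at 2 by superposition:
  clockwise couple 116 at a = 4.8: M₀a(2L − a)/(2EI) = 5345/EI
  triangular load, peak 34.5 at the free end: 11w₀L⁴/(120EI) = 65578/EI
  point load 113.5 at a = 7.2: Pa²(3L − a)/(6EI) = 28242/EI
  δ_0 = 99165/EI
Flexibility coefficient — unit upward force at 2: δ_{22} = L³/(3EI) = 576/EI.
Compatibility at 2: δ_0 − R_2·δ_{22} = 0, so R_2 = 99165/576 = 172.2 kN.

R_2 = 172.2 kN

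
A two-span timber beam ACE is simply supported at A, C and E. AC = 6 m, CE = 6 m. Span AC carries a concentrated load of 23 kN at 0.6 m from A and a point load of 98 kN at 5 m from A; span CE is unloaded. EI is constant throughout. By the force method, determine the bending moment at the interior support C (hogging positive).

M_C = 40.85 kN·m

Insert a hinge at C; M_C is the redundant, and each span becomes simply supported.
Rotations at C on the released spans (each span's end-slope, ×1/EI):
  span AC: point load 23 at a = 0.6: Pab(L + a)/(6LEI) = 13.66/EI
  span AC: point load 98 at a = 5: Pab(L + a)/(6LEI) = 149.7/EI
  relative rotation θ_0 = (163.4 + 0)/EI = 163.4/EI
A unit hogging moment at C produces rotation L₁/(3EI) + L₂/(3EI) = 4/EI.
Slope continuity at C: θ_0 = M_C·4/EI, so M_C = 163.4/4 = 40.85 kN·m (hogging).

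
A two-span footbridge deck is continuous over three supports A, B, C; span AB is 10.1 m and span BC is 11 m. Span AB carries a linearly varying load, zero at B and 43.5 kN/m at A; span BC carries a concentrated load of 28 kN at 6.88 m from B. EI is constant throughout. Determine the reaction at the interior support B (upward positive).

R_B = 112.2 kN

Insert a hinge at B; M_B is the redundant, and each span becomes simply supported.
Discontinuity in slope at B on the released structure — sum the simple-span end rotations:
  span AB: triangular load, peak 43.5: 7w₀L³/(360EI) = 871.5/EI
  span BC: point load 28 at a = 6.88: Pab(L + b)/(6LEI) = 181.8/EI
  relative rotation θ_0 = (871.5 + 181.8)/EI = 1053/EI
A unit hogging moment at B produces rotation L₁/(3EI) + L₂/(3EI) = 7.033/EI.
Compatibility: M_B·(L₁+L₂)/(3EI) = θ_0, giving M_B = 149.8 kN·m (hogging).
Span AB, ΣM about A with M_B applied at B: R_B^{AB}·10.1 = 739.6 + 149.8, so R_B^{AB} = 88.05 kN and R_A = 219.7 − 88.05 = 131.6 kN.
Span BC, ΣM about C: R_B^{BC}·11 = 115.4 + 149.8, so R_B^{BC} = 24.1 kN and R_C = 28 − 24.1 = 3.899 kN.
R_B = 88.05 + 24.1 = 112.2 kN.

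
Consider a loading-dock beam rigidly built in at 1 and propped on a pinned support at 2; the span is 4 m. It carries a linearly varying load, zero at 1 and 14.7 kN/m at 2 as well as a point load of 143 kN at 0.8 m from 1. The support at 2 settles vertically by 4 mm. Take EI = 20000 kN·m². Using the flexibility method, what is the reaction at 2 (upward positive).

R_2 = 20.43 kN

Take the reaction at 2 as the redundant and release it; the primary structure is a cantilever fixed at 1.
Deflection at 2 on the released cantilever, summing each load's contribution:
  triangular load, peak 14.7 at the free end: 11w₀L⁴/(120EI) = 345/EI
  point load 143 at a = 0.8: Pa²(3L − a)/(6EI) = 170.8/EI
  δ_0 = 515.8/EI
Flexibility coefficient — unit upward force at 2: δ_{22} = L³/(3EI) = 21.33/EI.
With EI = 20000 kN·m²: δ_0 = 0.02579 m and δ_{22} = 0.001067 m/kN.
Compatibility — the beam at 2 must follow the support down by 0.004 m: δ_0 − R_2·δ_{22} = 0.004, so R_2 = (0.02579 − 0.004)/0.001067 = 20.43 kN.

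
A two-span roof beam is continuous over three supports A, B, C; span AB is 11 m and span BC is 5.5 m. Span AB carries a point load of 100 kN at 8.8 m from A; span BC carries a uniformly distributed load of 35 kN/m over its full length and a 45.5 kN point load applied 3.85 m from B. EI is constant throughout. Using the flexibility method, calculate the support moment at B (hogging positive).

M_B = 161.1 kN·m

Insert a hinge at B; M_B is the redundant, and each span becomes simply supported.
Discontinuity in slope at B on the released structure — sum the simple-span end rotations:
  span AB: point load 100 at a = 8.8: Pab(L + a)/(6LEI) = 580.8/EI
  span BC: UDL 35: wL³/(24EI) = 242.6/EI
  span BC: point load 45.5 at a = 3.85: Pab(L + b)/(6LEI) = 62.63/EI
  relative rotation θ_0 = (580.8 + 305.3)/EI = 886.1/EI
A unit hogging moment at B produces rotation L₁/(3EI) + L₂/(3EI) = 5.5/EI.
Slope continuity at B: θ_0 = M_B·5.5/EI, so M_B = 886.1/5.5 = 161.1 kN·m (hogging).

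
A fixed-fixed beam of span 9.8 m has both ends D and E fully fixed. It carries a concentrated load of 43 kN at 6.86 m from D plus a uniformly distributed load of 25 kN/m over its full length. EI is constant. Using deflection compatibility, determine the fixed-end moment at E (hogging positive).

Take the two fixed-end moments M_D, M_E as redundants; the released structure is the simple span DE.
Simple-span end rotations at D and E under the given loads:
  at D: point load 43 at a = 6.86: Pab(L + b)/(6LEI) = 187.9/EI
  at E: point load 43 at a = 6.86: Pab(L + a)/(6LEI) = 245.7/EI
  at D: UDL 25: wL³/(24EI) = 980.4/EI
  at E: UDL 25: wL³/(24EI) = 980.4/EI
  θ_D0 = 1168/EI,  θ_E0 = 1226/EI
Flexibility coefficients: a unit moment at one end gives L/(3EI) there and L/(6EI) at the far end, so f₁₁ = f₂₂ = 3.267/EI and f₁₂ = f₂₁ = 1.633/EI.
Compatibility — zero rotation at each built-in end:
  3.267 M_D + 1.633 M_E = 1168
  1.633 M_D + 3.267 M_E = 1226
Solving the pair gives M_D = 226.6 kN·m and M_E = 262 kN·m (hogging).

M_E = 262 kN·m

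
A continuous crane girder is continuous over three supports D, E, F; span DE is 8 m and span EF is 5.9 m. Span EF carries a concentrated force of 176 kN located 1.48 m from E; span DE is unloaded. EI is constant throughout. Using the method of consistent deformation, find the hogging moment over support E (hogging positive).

Release continuity at E by inserting a hinge; the redundant is the internal moment M_E. The primary structure is two simply-supported spans DE and EF.
Rotations at E on the released spans (each span's end-slope, ×1/EI):
  span EF: point load 176 at a = 1.48: Pab(L + b)/(6LEI) = 335.6/EI
  relative rotation θ_0 = (0 + 335.6)/EI = 335.6/EI
A unit hogging moment at E produces rotation L₁/(3EI) + L₂/(3EI) = 4.633/EI.
Compatibility: M_E·(L₁+L₂)/(3EI) = θ_0, giving M_E = 72.44 kN·m (hogging).

M_E = 72.44 kN·m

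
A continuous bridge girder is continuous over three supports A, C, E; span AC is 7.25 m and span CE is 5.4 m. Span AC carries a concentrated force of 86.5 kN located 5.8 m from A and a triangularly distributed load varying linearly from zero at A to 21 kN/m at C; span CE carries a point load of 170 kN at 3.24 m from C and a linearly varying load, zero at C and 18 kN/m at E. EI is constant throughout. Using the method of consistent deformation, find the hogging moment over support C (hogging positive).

Release continuity at C by inserting a hinge; the redundant is the internal moment M_C. The primary structure is two simply-supported spans AC and CE.
Discontinuity in slope at C on the released structure — sum the simple-span end rotations:
  span AC: point load 86.5 at a = 5.8: Pab(L + a)/(6LEI) = 218.2/EI
  span AC: triangular load, peak 21: w₀L³/(45EI) = 177.8/EI
  span CE: point load 170 at a = 3.24: Pab(L + b)/(6LEI) = 277.6/EI
  span CE: triangular load, peak 18: 7w₀L³/(360EI) = 55.11/EI
  relative rotation θ_0 = (396.1 + 332.7)/EI = 728.8/EI
A unit hogging moment at C produces rotation L₁/(3EI) + L₂/(3EI) = 4.217/EI.
Slope continuity at C: θ_0 = M_C·4.217/EI, so M_C = 728.8/4.217 = 172.8 kN·m (hogging).

M_C = 172.8 kN·m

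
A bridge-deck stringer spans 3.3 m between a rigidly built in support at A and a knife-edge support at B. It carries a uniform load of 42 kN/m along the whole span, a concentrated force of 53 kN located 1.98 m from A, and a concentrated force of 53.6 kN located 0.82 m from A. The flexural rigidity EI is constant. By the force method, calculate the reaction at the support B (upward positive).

R_B = 79.42 kN

Remove the prop at B; the released (primary) structure is a cantilever built in at A.
Free-end deflection of the primary structure under the applied loading (downward +):
  UDL 42: wL⁴/(8EI) = 622.6/EI
  point load 53 at a = 1.98: Pa²(3L − a)/(6EI) = 274.3/EI
  point load 53.6 at a = 0.82: Pa²(3L − a)/(6EI) = 54.54/EI
  δ_0 = 951.4/EI
Tip deflection under a unit load at B: L³/(3EI) = 11.98/EI.
Compatibility at B: δ_0 − R_B·δ_{BB} = 0, so R_B = 951.4/11.98 = 79.42 kN.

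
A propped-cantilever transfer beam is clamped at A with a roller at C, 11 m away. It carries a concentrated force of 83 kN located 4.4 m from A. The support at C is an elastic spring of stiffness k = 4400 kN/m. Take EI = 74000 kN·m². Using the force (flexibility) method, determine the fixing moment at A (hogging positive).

Take the reaction at C as the redundant and release it; the primary structure is a cantilever fixed at A.
Free-end deflection of the primary structure under the applied loading (downward +):
  point load 83 at a = 4.4: Pa²(3L − a)/(6EI) = 7659/EI
Tip deflection under a unit load at C: L³/(3EI) = 443.7/EI.
With EI = 74000 kN·m²: δ_0 = 0.10351 m and δ_{CC} = 0.005995 m/kN.
Compatibility — the spring shortens by R_C/k under the reaction it provides: δ_0 − R_C·δ_{CC} = R_C/k. With 1/k = 0.000227 m/kN, R_C = δ_0 / (δ_{CC} + 1/k) = 0.10351 / (0.005995 + 0.000227) = 16.63 kN.
Moment equilibrium about A: M_A = Σ(load moments about A) − R_C·L = 365.2 − 16.63×11 = 182.2 kN·m.

M_A = 182.2 kN·m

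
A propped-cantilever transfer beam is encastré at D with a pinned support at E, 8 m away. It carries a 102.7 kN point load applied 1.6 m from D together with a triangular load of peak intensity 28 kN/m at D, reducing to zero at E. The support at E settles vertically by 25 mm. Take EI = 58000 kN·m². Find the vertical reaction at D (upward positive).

Take the reaction at E as the redundant and release it; the primary structure is a cantilever fixed at D.
Deflection at E on the released cantilever, summing each load's contribution:
  point load 102.7 at a = 1.6: Pa²(3L − a)/(6EI) = 981.5/EI
  triangular load, peak 28 at the fixed end: w₀L⁴/(30EI) = 3823/EI
  δ_0 = 4804/EI
Tip deflection under a unit load at E: L³/(3EI) = 170.7/EI.
With EI = 58000 kN·m²: δ_0 = 0.082836 m and δ_{EE} = 0.002943 m/kN.
Compatibility — the beam at E must follow the support down by 0.025 m: δ_0 − R_E·δ_{EE} = 0.025, so R_E = (0.082836 − 0.025)/0.002943 = 19.66 kN.
Vertical equilibrium: R_D = ΣP − R_E = 214.7 − 19.66 = 195 kN.

R_D = 195 kN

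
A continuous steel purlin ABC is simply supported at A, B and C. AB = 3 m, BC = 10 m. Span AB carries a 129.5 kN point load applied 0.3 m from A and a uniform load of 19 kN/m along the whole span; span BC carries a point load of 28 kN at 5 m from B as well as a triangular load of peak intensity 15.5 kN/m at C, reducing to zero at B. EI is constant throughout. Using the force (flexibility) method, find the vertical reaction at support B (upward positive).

R_B = 133 kN

Release continuity at B by inserting a hinge; the redundant is the internal moment M_B. The primary structure is two simply-supported spans AB and BC.
Discontinuity in slope at B on the released structure — sum the simple-span end rotations:
  span AB: point load 129.5 at a = 0.3: Pab(L + a)/(6LEI) = 19.23/EI
  span AB: UDL 19: wL³/(24EI) = 21.38/EI
  span BC: point load 28 at a = 5: Pab(L + b)/(6LEI) = 175/EI
  span BC: triangular load, peak 15.5: 7w₀L³/(360EI) = 301.4/EI
  relative rotation θ_0 = (40.61 + 476.4)/EI = 517/EI
A unit hogging moment at B produces rotation L₁/(3EI) + L₂/(3EI) = 4.333/EI.
Compatibility: M_B·(L₁+L₂)/(3EI) = θ_0, giving M_B = 119.3 kN·m (hogging).
Span AB, ΣM about A with M_B applied at B: R_B^{AB}·3 = 124.3 + 119.3, so R_B^{AB} = 81.22 kN and R_A = 186.5 − 81.22 = 105.3 kN.
Span BC, ΣM about C: R_B^{BC}·10 = 398.3 + 119.3, so R_B^{BC} = 51.76 kN and R_C = 105.5 − 51.76 = 53.74 kN.
R_B = 81.22 + 51.76 = 133 kN.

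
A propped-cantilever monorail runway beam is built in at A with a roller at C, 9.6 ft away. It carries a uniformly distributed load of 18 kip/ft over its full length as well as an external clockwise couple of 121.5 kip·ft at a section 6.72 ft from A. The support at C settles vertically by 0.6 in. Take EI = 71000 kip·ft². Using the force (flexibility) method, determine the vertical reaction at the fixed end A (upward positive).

Take the reaction at C as the redundant and release it; the primary structure is a cantilever fixed at A.
Deflection at C on the released cantilever, summing each load's contribution:
  UDL 18: wL⁴/(8EI) = 19110/EI
  clockwise couple 121.5 at a = 6.72: M₀a(2L − a)/(2EI) = 5095/EI
  δ_0 = 24205/EI
Tip deflection under a unit load at C: L³/(3EI) = 294.9/EI.
With EI = 71000 kip·ft²: δ_0 = 0.34092 ft and δ_{CC} = 0.004154 ft/kip.
Compatibility — the beam at C must follow the support down by 0.05 ft: δ_0 − R_C·δ_{CC} = 0.05, so R_C = (0.34092 − 0.05)/0.004154 = 70.04 kip.
Vertical equilibrium: R_A = ΣP − R_C = 172.8 − 70.04 = 102.8 kip.

R_A = 102.8 kip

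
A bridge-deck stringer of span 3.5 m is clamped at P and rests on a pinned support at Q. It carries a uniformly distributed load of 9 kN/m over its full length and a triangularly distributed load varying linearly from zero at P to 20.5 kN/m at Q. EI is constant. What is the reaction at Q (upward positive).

Take the reaction at Q as the redundant and release it; the primary structure is a cantilever fixed at P.
Downward deflection at the released point Q due to the loads:
  UDL 9: wL⁴/(8EI) = 168.8/EI
  triangular load, peak 20.5 at the free end: 11w₀L⁴/(120EI) = 282/EI
  δ_0 = 450.8/EI
Flexibility coefficient — unit upward force at Q: δ_{QQ} = L³/(3EI) = 14.29/EI.
The prop prevents deflection at Q: R_Q = δ_0/δ_{QQ} = 450.8/14.29 = 31.54 kN.

R_Q = 31.54 kN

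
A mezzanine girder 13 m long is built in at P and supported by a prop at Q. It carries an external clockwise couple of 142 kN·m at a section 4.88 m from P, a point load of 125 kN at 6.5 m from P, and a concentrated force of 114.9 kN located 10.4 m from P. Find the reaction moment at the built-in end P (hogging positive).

Choose R_Q as the redundant. The primary structure is the cantilever fixed at P.
Deflection at Q on the released cantilever, summing each load's contribution:
  clockwise couple 142 at a = 4.88: M₀a(2L − a)/(2EI) = 7318/EI
  point load 125 at a = 6.5: Pa²(3L − a)/(6EI) = 28607/EI
  point load 114.9 at a = 10.4: Pa²(3L − a)/(6EI) = 59238/EI
  δ_0 = 95163/EI
Tip deflection under a unit load at Q: L³/(3EI) = 732.3/EI.
Compatibility at Q: δ_0 − R_Q·δ_{QQ} = 0, so R_Q = 95163/732.3 = 129.9 kN.
Moment equilibrium about P: M_P = Σ(load moments about P) − R_Q·L = 2149 − 129.9×13 = 460.2 kN·m.

M_P = 460.2 kN·m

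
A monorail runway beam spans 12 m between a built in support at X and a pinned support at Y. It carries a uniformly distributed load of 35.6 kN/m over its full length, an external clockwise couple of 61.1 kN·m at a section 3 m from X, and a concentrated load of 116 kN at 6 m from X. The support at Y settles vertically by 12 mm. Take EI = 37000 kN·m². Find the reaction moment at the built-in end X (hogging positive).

Take the reaction at Y as the redundant and release it; the primary structure is a cantilever fixed at X.
Free-end deflection of the primary structure under the applied loading (downward +):
  UDL 35.6: wL⁴/(8EI) = 92275/EI
  clockwise couple 61.1 at a = 3: M₀a(2L − a)/(2EI) = 1925/EI
  point load 116 at a = 6: Pa²(3L − a)/(6EI) = 20880/EI
  δ_0 = 115080/EI
Tip deflection under a unit load at Y: L³/(3EI) = 576/EI.
With EI = 37000 kN·m²: δ_0 = 3.1103 m and δ_{YY} = 0.015568 m/kN.
Compatibility — the beam at Y must follow the support down by 0.012 m: δ_0 − R_Y·δ_{YY} = 0.012, so R_Y = (3.1103 − 0.012)/0.015568 = 199 kN.
Moment equilibrium about X: M_X = Σ(load moments about X) − R_Y·L = 3320 − 199×12 = 932.1 kN·m.

M_X = 932.1 kN·m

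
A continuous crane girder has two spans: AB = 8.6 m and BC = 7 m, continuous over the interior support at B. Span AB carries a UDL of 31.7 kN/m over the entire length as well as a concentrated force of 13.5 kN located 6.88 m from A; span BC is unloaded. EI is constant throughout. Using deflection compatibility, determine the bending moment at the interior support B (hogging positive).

Release continuity at B by inserting a hinge; the redundant is the internal moment M_B. The primary structure is two simply-supported spans AB and BC.
End slopes at the hinge B, treating each span as simply supported:
  span AB: UDL 31.7: wL³/(24EI) = 840.1/EI
  span AB: point load 13.5 at a = 6.88: Pab(L + a)/(6LEI) = 47.93/EI
  relative rotation θ_0 = (888.1 + 0)/EI = 888.1/EI
A unit hogging moment at B produces rotation L₁/(3EI) + L₂/(3EI) = 5.2/EI.
Compatibility: M_B·(L₁+L₂)/(3EI) = θ_0, giving M_B = 170.8 kN·m (hogging).

M_B = 170.8 kN·m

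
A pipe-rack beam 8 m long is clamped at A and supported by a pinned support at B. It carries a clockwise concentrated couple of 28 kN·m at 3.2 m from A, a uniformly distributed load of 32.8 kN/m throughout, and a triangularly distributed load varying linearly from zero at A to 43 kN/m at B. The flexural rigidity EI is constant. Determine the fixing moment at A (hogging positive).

M_A = 424.1 kN·m

Take the reaction at B as the redundant and release it; the primary structure is a cantilever fixed at A.
Free-end deflection of the primary structure under the applied loading (downward +):
  clockwise couple 28 at a = 3.2: M₀a(2L − a)/(2EI) = 573.4/EI
  UDL 32.8: wL⁴/(8EI) = 16794/EI
  triangular load, peak 43 at the free end: 11w₀L⁴/(120EI) = 16145/EI
  δ_0 = 33512/EI
Flexibility coefficient — unit upward force at B: δ_{BB} = L³/(3EI) = 170.7/EI.
Compatibility at B: δ_0 − R_B·δ_{BB} = 0, so R_B = 33512/170.7 = 196.4 kN.
Moment equilibrium about A: M_A = Σ(load moments about A) − R_B·L = 1995 − 196.4×8 = 424.1 kN·m.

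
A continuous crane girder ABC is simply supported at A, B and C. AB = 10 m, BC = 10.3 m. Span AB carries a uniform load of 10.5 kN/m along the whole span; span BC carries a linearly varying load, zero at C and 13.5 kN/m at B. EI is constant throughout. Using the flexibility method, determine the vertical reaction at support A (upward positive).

Insert a hinge at B; M_B is the redundant, and each span becomes simply supported.
Discontinuity in slope at B on the released structure — sum the simple-span end rotations:
  span AB: UDL 10.5: wL³/(24EI) = 437.5/EI
  span BC: triangular load, peak 13.5: w₀L³/(45EI) = 327.8/EI
  relative rotation θ_0 = (437.5 + 327.8)/EI = 765.3/EI
A unit hogging moment at B produces rotation L₁/(3EI) + L₂/(3EI) = 6.767/EI.
Compatibility: M_B·(L₁+L₂)/(3EI) = θ_0, giving M_B = 113.1 kN·m (hogging).
Span AB, ΣM about A with M_B applied at B: R_B^{AB}·10 = 525 + 113.1, so R_B^{AB} = 63.81 kN and R_A = 105 − 63.81 = 41.19 kN.

R_A = 41.19 kN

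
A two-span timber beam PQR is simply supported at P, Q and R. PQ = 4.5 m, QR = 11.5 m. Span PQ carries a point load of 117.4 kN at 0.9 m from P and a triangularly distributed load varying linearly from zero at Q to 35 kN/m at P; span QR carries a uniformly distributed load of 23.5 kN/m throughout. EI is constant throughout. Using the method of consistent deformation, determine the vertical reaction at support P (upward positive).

Insert a hinge at Q; M_Q is the redundant, and each span becomes simply supported.
End slopes at the hinge Q, treating each span as simply supported:
  span PQ: point load 117.4 at a = 0.9: Pab(L + a)/(6LEI) = 76.08/EI
  span PQ: triangular load, peak 35: 7w₀L³/(360EI) = 62.02/EI
  span QR: UDL 23.5: wL³/(24EI) = 1489/EI
  relative rotation θ_0 = (138.1 + 1489)/EI = 1627/EI
A unit hogging moment at Q produces rotation L₁/(3EI) + L₂/(3EI) = 5.333/EI.
Compatibility: M_Q·(L₁+L₂)/(3EI) = θ_0, giving M_Q = 305.1 kN·m (hogging).
Span PQ, ΣM about P with M_Q applied at Q: R_Q^{PQ}·4.5 = 223.8 + 305.1, so R_Q^{PQ} = 117.5 kN and R_P = 196.2 − 117.5 = 78.62 kN.

R_P = 78.62 kN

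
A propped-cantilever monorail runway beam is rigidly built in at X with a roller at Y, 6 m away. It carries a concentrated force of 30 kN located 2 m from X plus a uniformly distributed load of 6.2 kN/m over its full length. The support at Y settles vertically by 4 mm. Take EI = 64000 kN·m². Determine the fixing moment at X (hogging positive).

M_X = 82.57 kN·m

Choose R_Y as the redundant. The primary structure is the cantilever fixed at X.
Primary-structure tip deflection at Y by superposition:
  point load 30 at a = 2: Pa²(3L − a)/(6EI) = 320/EI
  UDL 6.2: wL⁴/(8EI) = 1004/EI
  δ_0 = 1324/EI
Tip deflection under a unit load at Y: L³/(3EI) = 72/EI.
With EI = 64000 kN·m²: δ_0 = 0.020694 m and δ_{YY} = 0.001125 m/kN.
Compatibility — the beam at Y must follow the support down by 0.004 m: δ_0 − R_Y·δ_{YY} = 0.004, so R_Y = (0.020694 − 0.004)/0.001125 = 14.84 kN.
Moment equilibrium about X: M_X = Σ(load moments about X) − R_Y·L = 171.6 − 14.84×6 = 82.57 kN·m.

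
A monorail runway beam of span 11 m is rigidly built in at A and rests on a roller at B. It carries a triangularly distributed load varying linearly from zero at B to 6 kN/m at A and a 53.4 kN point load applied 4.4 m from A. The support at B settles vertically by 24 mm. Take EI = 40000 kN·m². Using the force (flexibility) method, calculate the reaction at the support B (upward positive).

R_B = 15.54 kN

Remove the prop at B; the released (primary) structure is a cantilever built in at A.
Deflection at B on the released cantilever, summing each load's contribution:
  triangular load, peak 6 at the fixed end: w₀L⁴/(30EI) = 2928/EI
  point load 53.4 at a = 4.4: Pa²(3L − a)/(6EI) = 4928/EI
  δ_0 = 7856/EI
Tip deflection under a unit load at B: L³/(3EI) = 443.7/EI.
With EI = 40000 kN·m²: δ_0 = 0.1964 m and δ_{BB} = 0.011092 m/kN.
Compatibility — the beam at B must follow the support down by 0.024 m: δ_0 − R_B·δ_{BB} = 0.024, so R_B = (0.1964 − 0.024)/0.011092 = 15.54 kN.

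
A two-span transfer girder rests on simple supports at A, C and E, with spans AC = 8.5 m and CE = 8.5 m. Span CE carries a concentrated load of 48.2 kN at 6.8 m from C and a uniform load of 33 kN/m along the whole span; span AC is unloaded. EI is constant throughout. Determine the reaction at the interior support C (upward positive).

R_C = 189.6 kN

Release continuity at C by inserting a hinge; the redundant is the internal moment M_C. The primary structure is two simply-supported spans AC and CE.
Discontinuity in slope at C on the released structure — sum the simple-span end rotations:
  span CE: point load 48.2 at a = 6.8: Pab(L + b)/(6LEI) = 111.4/EI
  span CE: UDL 33: wL³/(24EI) = 844.4/EI
  relative rotation θ_0 = (0 + 955.9)/EI = 955.9/EI
A unit hogging moment at C produces rotation L₁/(3EI) + L₂/(3EI) = 5.667/EI.
Compatibility: M_C·(L₁+L₂)/(3EI) = θ_0, giving M_C = 168.7 kN·m (hogging).
Span AC, ΣM about A with M_C applied at C: R_C^{AC}·8.5 = 0 + 168.7, so R_C^{AC} = 19.84 kN and R_A = 0 − 19.84 = -19.84 kN.
Span CE, ΣM about E: R_C^{CE}·8.5 = 1274 + 168.7, so R_C^{CE} = 169.7 kN and R_E = 328.7 − 169.7 = 159 kN.
R_C = 19.84 + 169.7 = 189.6 kN.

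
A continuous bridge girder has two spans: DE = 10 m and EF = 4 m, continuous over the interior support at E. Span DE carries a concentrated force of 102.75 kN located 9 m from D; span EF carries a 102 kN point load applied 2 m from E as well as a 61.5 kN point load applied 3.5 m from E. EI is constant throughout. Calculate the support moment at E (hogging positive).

M_E = 88.93 kN·m

Take M_E as the redundant. Released structure: two simple spans DE and EF with a hinge at E.
Discontinuity in slope at E on the released structure — sum the simple-span end rotations:
  span DE: point load 102.75 at a = 9: Pab(L + a)/(6LEI) = 292.8/EI
  span EF: point load 102 at a = 2: Pab(L + b)/(6LEI) = 102/EI
  span EF: point load 61.5 at a = 3.5: Pab(L + b)/(6LEI) = 20.18/EI
  relative rotation θ_0 = (292.8 + 122.2)/EI = 415/EI
A unit hogging moment at E produces rotation L₁/(3EI) + L₂/(3EI) = 4.667/EI.
Compatibility: M_E·(L₁+L₂)/(3EI) = θ_0, giving M_E = 88.93 kN·m (hogging).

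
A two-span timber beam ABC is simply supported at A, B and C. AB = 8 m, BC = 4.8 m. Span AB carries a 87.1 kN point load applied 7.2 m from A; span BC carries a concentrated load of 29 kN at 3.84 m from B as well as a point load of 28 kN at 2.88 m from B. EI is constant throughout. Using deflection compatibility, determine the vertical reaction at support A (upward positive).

Insert a hinge at B; M_B is the redundant, and each span becomes simply supported.
Discontinuity in slope at B on the released structure — sum the simple-span end rotations:
  span AB: point load 87.1 at a = 7.2: Pab(L + a)/(6LEI) = 158.9/EI
  span BC: point load 29 at a = 3.84: Pab(L + b)/(6LEI) = 21.38/EI
  span BC: point load 28 at a = 2.88: Pab(L + b)/(6LEI) = 36.13/EI
  relative rotation θ_0 = (158.9 + 57.51)/EI = 216.4/EI
A unit hogging moment at B produces rotation L₁/(3EI) + L₂/(3EI) = 4.267/EI.
Compatibility: M_B·(L₁+L₂)/(3EI) = θ_0, giving M_B = 50.71 kN·m (hogging).
Span AB, ΣM about A with M_B applied at B: R_B^{AB}·8 = 627.1 + 50.71, so R_B^{AB} = 84.73 kN and R_A = 87.1 − 84.73 = 2.371 kN.

R_A = 2.371 kN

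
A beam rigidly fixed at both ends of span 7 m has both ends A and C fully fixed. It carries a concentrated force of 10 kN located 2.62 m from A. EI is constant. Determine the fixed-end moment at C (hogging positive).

M_C = 6.136 kN·m

Release both end moments; the primary structure is a simply-supported span AC with redundants M_A and M_C.
On the primary (simply-supported) span, the end slopes from the loading are:
  at A: point load 10 at a = 2.62: Pab(L + b)/(6LEI) = 31.09/EI
  at C: point load 10 at a = 2.62: Pab(L + a)/(6LEI) = 26.28/EI
  θ_A0 = 31.09/EI,  θ_C0 = 26.28/EI
Flexibility coefficients: a unit moment at one end gives L/(3EI) there and L/(6EI) at the far end, so f₁₁ = f₂₂ = 2.333/EI and f₁₂ = f₂₁ = 1.167/EI.
Compatibility — zero rotation at each built-in end:
  2.333 M_A + 1.167 M_C = 31.09
  1.167 M_A + 2.333 M_C = 26.28
Solving the pair gives M_A = 10.26 kN·m and M_C = 6.136 kN·m (hogging).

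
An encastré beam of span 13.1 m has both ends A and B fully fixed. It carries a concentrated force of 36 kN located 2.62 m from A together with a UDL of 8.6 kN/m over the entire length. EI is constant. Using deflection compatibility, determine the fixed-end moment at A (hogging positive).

M_A = 183.4 kN·m

Take the two fixed-end moments M_A, M_B as redundants; the released structure is the simple span AB.
End rotations of the released simple span under the applied load (×1/EI):
  at A: point load 36 at a = 2.62: Pab(L + b)/(6LEI) = 296.5/EI
  at B: point load 36 at a = 2.62: Pab(L + a)/(6LEI) = 197.7/EI
  at A: UDL 8.6: wL³/(24EI) = 805.6/EI
  at B: UDL 8.6: wL³/(24EI) = 805.6/EI
  θ_A0 = 1102/EI,  θ_B0 = 1003/EI
Flexibility coefficients: a unit moment at one end gives L/(3EI) there and L/(6EI) at the far end, so f₁₁ = f₂₂ = 4.367/EI and f₁₂ = f₂₁ = 2.183/EI.
Compatibility — zero rotation at each built-in end:
  4.367 M_A + 2.183 M_B = 1102
  2.183 M_A + 4.367 M_B = 1003
Solving the pair gives M_A = 183.4 kN·m and M_B = 138.1 kN·m (hogging).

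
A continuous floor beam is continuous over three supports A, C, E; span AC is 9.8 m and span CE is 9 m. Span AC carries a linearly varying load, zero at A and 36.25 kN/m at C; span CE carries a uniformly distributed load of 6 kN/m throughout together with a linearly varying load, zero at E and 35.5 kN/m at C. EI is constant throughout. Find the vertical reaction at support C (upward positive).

R_C = 303.5 kN

Insert a hinge at C; M_C is the redundant, and each span becomes simply supported.
Rotations at C on the released spans (each span's end-slope, ×1/EI):
  span AC: triangular load, peak 36.25: w₀L³/(45EI) = 758.2/EI
  span CE: UDL 6: wL³/(24EI) = 182.2/EI
  span CE: triangular load, peak 35.5: w₀L³/(45EI) = 575.1/EI
  relative rotation θ_0 = (758.2 + 757.4)/EI = 1516/EI
A unit hogging moment at C produces rotation L₁/(3EI) + L₂/(3EI) = 6.267/EI.
Compatibility: M_C·(L₁+L₂)/(3EI) = θ_0, giving M_C = 241.8 kN·m (hogging).
Span AC, ΣM about A with M_C applied at C: R_C^{AC}·9.8 = 1160 + 241.8, so R_C^{AC} = 143.1 kN and R_A = 177.6 − 143.1 = 34.53 kN.
Span CE, ΣM about E: R_C^{CE}·9 = 1202 + 241.8, so R_C^{CE} = 160.4 kN and R_E = 213.8 − 160.4 = 53.38 kN.
R_C = 143.1 + 160.4 = 303.5 kN.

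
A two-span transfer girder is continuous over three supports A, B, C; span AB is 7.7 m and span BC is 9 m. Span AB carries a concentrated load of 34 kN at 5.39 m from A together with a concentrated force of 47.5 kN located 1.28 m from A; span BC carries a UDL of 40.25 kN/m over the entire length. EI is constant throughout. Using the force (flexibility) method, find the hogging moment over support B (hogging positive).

M_B = 254.8 kN·m

Take M_B as the redundant. Released structure: two simple spans AB and BC with a hinge at B.
Discontinuity in slope at B on the released structure — sum the simple-span end rotations:
  span AB: point load 34 at a = 5.39: Pab(L + a)/(6LEI) = 119.9/EI
  span AB: point load 47.5 at a = 1.28: Pab(L + a)/(6LEI) = 75.87/EI
  span BC: UDL 40.25: wL³/(24EI) = 1223/EI
  relative rotation θ_0 = (195.8 + 1223)/EI = 1418/EI
A unit hogging moment at B produces rotation L₁/(3EI) + L₂/(3EI) = 5.567/EI.
Compatibility: M_B·(L₁+L₂)/(3EI) = θ_0, giving M_B = 254.8 kN·m (hogging).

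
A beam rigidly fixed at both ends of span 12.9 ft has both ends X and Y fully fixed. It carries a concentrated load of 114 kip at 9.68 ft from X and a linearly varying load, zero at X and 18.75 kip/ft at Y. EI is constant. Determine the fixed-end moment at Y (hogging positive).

M_Y = 362.7 kip·ft

Take the two fixed-end moments M_X, M_Y as redundants; the released structure is the simple span XY.
End rotations of the released simple span under the applied load (×1/EI):
  at X: point load 114 at a = 9.68: Pab(L + b)/(6LEI) = 740/EI
  at Y: point load 114 at a = 9.68: Pab(L + a)/(6LEI) = 1037/EI
  at X: triangular load, peak 18.75: 7w₀L³/(360EI) = 782.6/EI
  at Y: triangular load, peak 18.75: w₀L³/(45EI) = 894.5/EI
  θ_X0 = 1523/EI,  θ_Y0 = 1931/EI
Flexibility coefficients: a unit moment at one end gives L/(3EI) there and L/(6EI) at the far end, so f₁₁ = f₂₂ = 4.3/EI and f₁₂ = f₂₁ = 2.15/EI.
Compatibility — zero rotation at each built-in end:
  4.3 M_X + 2.15 M_Y = 1523
  2.15 M_X + 4.3 M_Y = 1931
Solving the pair gives M_X = 172.8 kip·ft and M_Y = 362.7 kip·ft (hogging).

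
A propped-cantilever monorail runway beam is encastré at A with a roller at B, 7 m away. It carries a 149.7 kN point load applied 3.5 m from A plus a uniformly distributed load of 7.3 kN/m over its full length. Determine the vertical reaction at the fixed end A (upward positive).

Remove the prop at B; the released (primary) structure is a cantilever built in at A.
Primary-structure tip deflection at B by superposition:
  point load 149.7 at a = 3.5: Pa²(3L − a)/(6EI) = 5349/EI
  UDL 7.3: wL⁴/(8EI) = 2191/EI
  δ_0 = 7540/EI
Tip deflection under a unit load at B: L³/(3EI) = 114.3/EI.
Compatibility at B: δ_0 − R_B·δ_{BB} = 0, so R_B = 7540/114.3 = 65.94 kN.
Vertical equilibrium: R_A = ΣP − R_B = 200.8 − 65.94 = 134.9 kN.

R_A = 134.9 kN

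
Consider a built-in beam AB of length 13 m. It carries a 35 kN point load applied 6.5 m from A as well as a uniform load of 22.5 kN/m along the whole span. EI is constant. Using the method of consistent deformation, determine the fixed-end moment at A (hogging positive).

Take the two fixed-end moments M_A, M_B as redundants; the released structure is the simple span AB.
Simple-span end rotations at A and B under the given loads:
  at A: point load 35 at a = 6.5: Pab(L + b)/(6LEI) = 369.7/EI
  at B: point load 35 at a = 6.5: Pab(L + a)/(6LEI) = 369.7/EI
  at A: UDL 22.5: wL³/(24EI) = 2060/EI
  at B: UDL 22.5: wL³/(24EI) = 2060/EI
  θ_A0 = 2429/EI,  θ_B0 = 2429/EI
Flexibility coefficients: a unit moment at one end gives L/(3EI) there and L/(6EI) at the far end, so f₁₁ = f₂₂ = 4.333/EI and f₁₂ = f₂₁ = 2.167/EI.
Compatibility — zero rotation at each built-in end:
  4.333 M_A + 2.167 M_B = 2429
  2.167 M_A + 4.333 M_B = 2429
Solving the pair gives M_A = 373.8 kN·m and M_B = 373.8 kN·m (hogging).

M_A = 373.8 kN·m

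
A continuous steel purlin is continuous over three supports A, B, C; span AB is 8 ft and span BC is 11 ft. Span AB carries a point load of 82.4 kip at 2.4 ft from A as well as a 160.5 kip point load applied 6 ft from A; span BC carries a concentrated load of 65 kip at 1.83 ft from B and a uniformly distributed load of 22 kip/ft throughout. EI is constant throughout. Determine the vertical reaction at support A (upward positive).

Take M_B as the redundant. Released structure: two simple spans AB and BC with a hinge at B.
Discontinuity in slope at B on the released structure — sum the simple-span end rotations:
  span AB: point load 82.4 at a = 2.4: Pab(L + a)/(6LEI) = 239.9/EI
  span AB: point load 160.5 at a = 6: Pab(L + a)/(6LEI) = 561.8/EI
  span BC: point load 65 at a = 1.83: Pab(L + b)/(6LEI) = 333.3/EI
  span BC: UDL 22: wL³/(24EI) = 1220/EI
  relative rotation θ_0 = (801.7 + 1553)/EI = 2355/EI
A unit hogging moment at B produces rotation L₁/(3EI) + L₂/(3EI) = 6.333/EI.
Compatibility: M_B·(L₁+L₂)/(3EI) = θ_0, giving M_B = 371.9 kip·ft (hogging).
Span AB, ΣM about A with M_B applied at B: R_B^{AB}·8 = 1161 + 371.9, so R_B^{AB} = 191.6 kip and R_A = 242.9 − 191.6 = 51.32 kip.

R_A = 51.32 kip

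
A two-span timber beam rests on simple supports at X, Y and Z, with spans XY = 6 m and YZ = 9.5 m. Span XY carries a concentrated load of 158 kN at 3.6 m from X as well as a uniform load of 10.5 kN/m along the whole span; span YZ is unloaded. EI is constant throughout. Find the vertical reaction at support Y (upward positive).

Take M_Y as the redundant. Released structure: two simple spans XY and YZ with a hinge at Y.
Discontinuity in slope at Y on the released structure — sum the simple-span end rotations:
  span XY: point load 158 at a = 3.6: Pab(L + a)/(6LEI) = 364/EI
  span XY: UDL 10.5: wL³/(24EI) = 94.5/EI
  relative rotation θ_0 = (458.5 + 0)/EI = 458.5/EI
A unit hogging moment at Y produces rotation L₁/(3EI) + L₂/(3EI) = 5.167/EI.
Compatibility: M_Y·(L₁+L₂)/(3EI) = θ_0, giving M_Y = 88.75 kN·m (hogging).
Span XY, ΣM about X with M_Y applied at Y: R_Y^{XY}·6 = 757.8 + 88.75, so R_Y^{XY} = 141.1 kN and R_X = 221 − 141.1 = 79.91 kN.
Span YZ, ΣM about Z: R_Y^{YZ}·9.5 = 0 + 88.75, so R_Y^{YZ} = 9.342 kN and R_Z = 0 − 9.342 = -9.342 kN.
R_Y = 141.1 + 9.342 = 150.4 kN.

R_Y = 150.4 kN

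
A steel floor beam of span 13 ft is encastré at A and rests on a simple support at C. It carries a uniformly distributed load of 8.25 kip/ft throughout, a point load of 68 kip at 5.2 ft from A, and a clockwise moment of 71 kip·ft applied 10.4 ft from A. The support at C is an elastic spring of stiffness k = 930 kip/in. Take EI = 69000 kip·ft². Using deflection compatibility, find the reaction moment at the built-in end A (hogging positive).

Take the reaction at C as the redundant and release it; the primary structure is a cantilever fixed at A.
Deflection at C on the released cantilever, summing each load's contribution:
  UDL 8.25: wL⁴/(8EI) = 29454/EI
  point load 68 at a = 5.2: Pa²(3L − a)/(6EI) = 10358/EI
  clockwise couple 71 at a = 10.4: M₀a(2L − a)/(2EI) = 5760/EI
  δ_0 = 45571/EI
Flexibility coefficient — unit upward force at C: δ_{CC} = L³/(3EI) = 732.3/EI.
With EI = 69000 kip·ft²: δ_0 = 0.66045 ft and δ_{CC} = 0.010614 ft/kip.
Compatibility — the spring shortens by R_C/k under the reaction it provides: δ_0 − R_C·δ_{CC} = R_C/k. With 1/k = 1/(930×12) ft/kip = 0.00009 ft/kip, R_C = δ_0 / (δ_{CC} + 1/k) = 0.66045 / (0.010614 + 0.00009) = 61.71 kip.
Moment equilibrium about A: M_A = Σ(load moments about A) − R_C·L = 1122 − 61.71×13 = 319.5 kip·ft.

M_A = 319.5 kip·ft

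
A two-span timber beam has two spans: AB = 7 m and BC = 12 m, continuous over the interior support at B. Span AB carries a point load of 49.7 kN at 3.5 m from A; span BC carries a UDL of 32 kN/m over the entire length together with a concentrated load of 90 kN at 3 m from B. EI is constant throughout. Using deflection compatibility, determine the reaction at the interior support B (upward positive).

Take M_B as the redundant. Released structure: two simple spans AB and BC with a hinge at B.
Discontinuity in slope at B on the released structure — sum the simple-span end rotations:
  span AB: point load 49.7 at a = 3.5: Pab(L + a)/(6LEI) = 152.2/EI
  span BC: UDL 32: wL³/(24EI) = 2304/EI
  span BC: point load 90 at a = 3: Pab(L + b)/(6LEI) = 708.8/EI
  relative rotation θ_0 = (152.2 + 3013)/EI = 3165/EI
A unit hogging moment at B produces rotation L₁/(3EI) + L₂/(3EI) = 6.333/EI.
Slope continuity at B: θ_0 = M_B·6.333/EI, so M_B = 3165/6.333 = 499.7 kN·m (hogging).
Span AB, ΣM about A with M_B applied at B: R_B^{AB}·7 = 173.9 + 499.7, so R_B^{AB} = 96.24 kN and R_A = 49.7 − 96.24 = -46.54 kN.
Span BC, ΣM about C: R_B^{BC}·12 = 3114 + 499.7, so R_B^{BC} = 301.1 kN and R_C = 474 − 301.1 = 172.9 kN.
R_B = 96.24 + 301.1 = 397.4 kN.

R_B = 397.4 kN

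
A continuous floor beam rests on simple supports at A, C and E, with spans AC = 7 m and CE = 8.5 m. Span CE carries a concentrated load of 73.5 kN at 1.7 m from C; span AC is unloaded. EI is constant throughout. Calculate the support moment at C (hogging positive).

Insert a hinge at C; M_C is the redundant, and each span becomes simply supported.
End slopes at the hinge C, treating each span as simply supported:
  span CE: point load 73.5 at a = 1.7: Pab(L + b)/(6LEI) = 254.9/EI
  relative rotation θ_0 = (0 + 254.9)/EI = 254.9/EI
A unit hogging moment at C produces rotation L₁/(3EI) + L₂/(3EI) = 5.167/EI.
Slope continuity at C: θ_0 = M_C·5.167/EI, so M_C = 254.9/5.167 = 49.34 kN·m (hogging).

M_C = 49.34 kN·m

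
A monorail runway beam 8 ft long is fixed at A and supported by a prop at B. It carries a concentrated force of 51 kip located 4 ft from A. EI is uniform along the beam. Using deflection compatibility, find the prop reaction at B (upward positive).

R_B = 15.94 kip

Choose R_B as the redundant. The primary structure is the cantilever fixed at A.
Deflection at B on the released cantilever, summing each load's contribution:
  point load 51 at a = 4: Pa²(3L − a)/(6EI) = 2720/EI
Tip deflection under a unit load at B: L³/(3EI) = 170.7/EI.
The prop prevents deflection at B: R_B = δ_0/δ_{BB} = 2720/170.7 = 15.94 kip.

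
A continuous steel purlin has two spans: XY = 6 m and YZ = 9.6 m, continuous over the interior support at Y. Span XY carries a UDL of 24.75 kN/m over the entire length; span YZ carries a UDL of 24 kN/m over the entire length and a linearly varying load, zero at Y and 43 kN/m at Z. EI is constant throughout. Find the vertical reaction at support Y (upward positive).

Insert a hinge at Y; M_Y is the redundant, and each span becomes simply supported.
Rotations at Y on the released spans (each span's end-slope, ×1/EI):
  span XY: UDL 24.75: wL³/(24EI) = 222.8/EI
  span YZ: UDL 24: wL³/(24EI) = 884.7/EI
  span YZ: triangular load, peak 43: 7w₀L³/(360EI) = 739.7/EI
  relative rotation θ_0 = (222.8 + 1624)/EI = 1847/EI
A unit hogging moment at Y produces rotation L₁/(3EI) + L₂/(3EI) = 5.2/EI.
Compatibility: M_Y·(L₁+L₂)/(3EI) = θ_0, giving M_Y = 355.2 kN·m (hogging).
Span XY, ΣM about X with M_Y applied at Y: R_Y^{XY}·6 = 445.5 + 355.2, so R_Y^{XY} = 133.5 kN and R_X = 148.5 − 133.5 = 15.04 kN.
Span YZ, ΣM about Z: R_Y^{YZ}·9.6 = 1766 + 355.2, so R_Y^{YZ} = 221 kN and R_Z = 436.8 − 221 = 215.8 kN.
R_Y = 133.5 + 221 = 354.5 kN.

R_Y = 354.5 kN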